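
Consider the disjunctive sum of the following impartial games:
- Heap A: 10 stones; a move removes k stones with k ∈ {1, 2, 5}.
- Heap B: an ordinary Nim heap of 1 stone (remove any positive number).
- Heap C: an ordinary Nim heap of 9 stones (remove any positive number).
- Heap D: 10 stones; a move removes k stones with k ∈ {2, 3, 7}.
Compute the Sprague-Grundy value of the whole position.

9

For heap A, compute g(0), g(1), … with moves {1, 2, 5}:
k:     0  1  2  3  4  5  6  7  8  9 10
g(k):  0  1  2  0  1  2  0  1  2  0  1
So g(10) = 1.
Heap B is a plain Nim heap of size 1, so its Grundy value is 1.
Heap C is a plain Nim heap of size 9, so its Grundy value is 9.
For heap D, compute g(0), g(1), … with moves {2, 3, 7}:
k:     0  1  2  3  4  5  6  7  8  9 10
g(k):  0  0  1  1  2  0  0  1  1  2  0
So g(10) = 0.
The value of a disjunctive sum is the nim-sum of the parts.
Combined value = 1 XOR 1 XOR 9 XOR 0 = 9.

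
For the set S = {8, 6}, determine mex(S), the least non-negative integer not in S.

0

0 is not in the set, so the mex is 0.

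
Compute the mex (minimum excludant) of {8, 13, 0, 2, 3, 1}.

4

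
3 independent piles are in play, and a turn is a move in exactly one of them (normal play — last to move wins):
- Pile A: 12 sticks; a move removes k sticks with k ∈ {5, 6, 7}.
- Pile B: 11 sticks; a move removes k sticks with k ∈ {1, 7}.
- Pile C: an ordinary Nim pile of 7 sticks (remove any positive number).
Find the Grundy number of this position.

6

Build the Grundy sequence for pile A with g(k) = mex{g(k−s) : s ∈ {5, 6, 7}, s ≤ k}:
g(0) = mex{} = 0
g(1) = mex{} = 0
g(2) = mex{} = 0
g(3) = mex{} = 0
g(4) = mex{} = 0
g(5) = mex{0} = 1
g(6) = mex{0} = 1
g(7) = mex{0} = 1
g(8) = mex{0} = 1
g(9) = mex{0} = 1
g(10) = mex{0,1} = 2
g(11) = mex{0,1} = 2
g(12) = mex{1} = 0
So g(12) = 0.
Grundy values for pile B (subtraction set {1, 7}):
g(0) = mex{} = 0
g(1) = mex{0} = 1
g(2) = mex{1} = 0
g(3) = mex{0} = 1
g(4) = mex{1} = 0
g(5) = mex{0} = 1
g(6) = mex{1} = 0
g(7) = mex{0} = 1
g(8) = mex{1} = 0
g(9) = mex{0} = 1
g(10) = mex{1} = 0
g(11) = mex{0} = 1
So g(11) = 1.
Pile C is a plain Nim pile of size 7, so its Grundy value is 7.
By the Sprague-Grundy theorem, the Grundy value of a sum of independent games is the XOR of the component values.
Combined value = 0 XOR 1 XOR 7 = 6.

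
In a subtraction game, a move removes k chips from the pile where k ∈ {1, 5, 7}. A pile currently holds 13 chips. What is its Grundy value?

1

Grundy values for subtraction set {1, 5, 7}:
g(0) = mex{} = 0
g(1) = mex{0} = 1
g(2) = mex{1} = 0
g(3) = mex{0} = 1
g(4) = mex{1} = 0
g(5) = mex{0} = 1
g(6) = mex{1} = 0
g(7) = mex{0} = 1
g(8) = mex{1} = 0
g(9) = mex{0} = 1
g(10) = mex{1} = 0
g(11) = mex{0} = 1
g(12) = mex{1} = 0
g(13) = mex{0} = 1
So g(13) = 1.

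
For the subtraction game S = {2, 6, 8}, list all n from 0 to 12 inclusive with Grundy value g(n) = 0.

Compute g(0), g(1), … for moves {2, 6, 8}:
g(0) = mex{} = 0
g(1) = mex{} = 0
g(2) = mex{0} = 1
g(3) = mex{0} = 1
g(4) = mex{1} = 0
g(5) = mex{1} = 0
g(6) = mex{0} = 1
g(7) = mex{0} = 1
g(8) = mex{0,1} = 2
g(9) = mex{0,1} = 2
g(10) = mex{0,1,2} = 3
g(11) = mex{0,1,2} = 3
g(12) = mex{0,1,3} = 2
The P-positions (g = 0) in 0..12 are 0, 1, 4, 5.

0, 1, 4, 5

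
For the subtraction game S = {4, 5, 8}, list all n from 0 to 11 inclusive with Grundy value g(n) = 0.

Grundy values for subtraction set {4, 5, 8}:
k:     0  1  2  3  4  5  6  7  8  9 10 11
g(k):  0  0  0  0  1  1  1  1  2  2  2  2
The P-positions (g = 0) in 0..11 are 0, 1, 2, 3.

0, 1, 2, 3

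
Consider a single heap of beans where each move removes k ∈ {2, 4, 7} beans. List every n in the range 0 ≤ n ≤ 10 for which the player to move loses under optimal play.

0, 1, 6, 9

Grundy values for subtraction set {2, 4, 7}:
k:     0  1  2  3  4  5  6  7  8  9 10
g(k):  0  0  1  1  2  2  0  3  1  0  2
The P-positions (g = 0) in 0..10 are 0, 1, 6, 9.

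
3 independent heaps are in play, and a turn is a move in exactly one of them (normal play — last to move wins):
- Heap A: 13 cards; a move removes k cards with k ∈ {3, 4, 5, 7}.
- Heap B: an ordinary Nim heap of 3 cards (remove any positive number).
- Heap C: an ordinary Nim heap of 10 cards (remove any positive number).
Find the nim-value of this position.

8

For heap A, compute g(0), g(1), … with moves {3, 4, 5, 7}:
k:     0  1  2  3  4  5  6  7  8  9 10 11 12 13
g(k):  0  0  0  1  1  1  2  2  2  3  0  0  0  1
So g(13) = 1.
Heap B is a plain Nim heap of size 3, so its Grundy value is 3.
Heap C is a plain Nim heap of size 10, so its Grundy value is 10.
The value of a disjunctive sum is the nim-sum of the parts.
Combined value = 1 XOR 3 XOR 10 = 8.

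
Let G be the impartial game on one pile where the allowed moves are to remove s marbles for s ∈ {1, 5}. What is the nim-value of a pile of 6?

Build the Grundy sequence with g(k) = mex{g(k−s) : s ∈ {1, 5}, s ≤ k}:
g(0) = mex{} = 0
g(1) = mex{0} = 1
g(2) = mex{1} = 0
g(3) = mex{0} = 1
g(4) = mex{1} = 0
g(5) = mex{0} = 1
g(6) = mex{1} = 0
So g(6) = 0.

0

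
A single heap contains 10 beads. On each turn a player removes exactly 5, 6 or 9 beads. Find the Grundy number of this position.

2

Compute g(0), g(1), … for moves {5, 6, 9}:
g(0) = mex{} = 0
g(1) = mex{} = 0
g(2) = mex{} = 0
g(3) = mex{} = 0
g(4) = mex{} = 0
g(5) = mex{0} = 1
g(6) = mex{0} = 1
g(7) = mex{0} = 1
g(8) = mex{0} = 1
g(9) = mex{0} = 1
g(10) = mex{0,1} = 2
So g(10) = 2.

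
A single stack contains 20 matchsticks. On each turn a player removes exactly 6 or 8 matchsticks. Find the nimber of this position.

1

Compute g(0), g(1), … for moves {6, 8}:
k:     0  1  2  3  4  5  6  7  8  9 10 11 12 13 14 15 16 17 18 19 20
g(k):  0  0  0  0  0  0  1  1  1  1  1  1  2  2  0  0  0  0  0  0  1
So g(20) = 1.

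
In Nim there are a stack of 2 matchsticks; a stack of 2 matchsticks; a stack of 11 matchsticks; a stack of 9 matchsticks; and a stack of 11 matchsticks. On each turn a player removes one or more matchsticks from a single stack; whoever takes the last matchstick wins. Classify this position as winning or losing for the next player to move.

Compute the nim-sum pairwise:
2 ^ 2 = 0
0 ^ 11 = 11
11 ^ 9 = 2
2 ^ 11 = 9
The nim-sum is 9 ≠ 0, so this is an N-position: the player to move can win.

Winning position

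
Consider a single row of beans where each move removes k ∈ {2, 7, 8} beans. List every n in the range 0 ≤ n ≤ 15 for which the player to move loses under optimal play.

Grundy values for subtraction set {2, 7, 8}:
k:     0  1  2  3  4  5  6  7  8  9 10 11 12 13 14 15
g(k):  0  0  1  1  0  0  1  1  2  2  0  3  1  2  0  0
The P-positions (g = 0) in 0..15 are 0, 1, 4, 5, 10, 14, 15.

0, 1, 4, 5, 10, 14, 15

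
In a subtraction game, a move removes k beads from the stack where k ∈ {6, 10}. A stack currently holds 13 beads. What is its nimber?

2

Grundy values for subtraction set {6, 10}:
k:     0  1  2  3  4  5  6  7  8  9 10 11 12 13
g(k):  0  0  0  0  0  0  1  1  1  1  1  1  2  2
So g(13) = 2.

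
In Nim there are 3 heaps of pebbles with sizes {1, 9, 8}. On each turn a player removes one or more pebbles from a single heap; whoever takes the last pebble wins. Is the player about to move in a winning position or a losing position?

In binary:
  0001  (1)
  1001  (9)
  1000  (8)
  ----
  0000  (0)
The nim-sum is 0, so this is a P-position: the player to move is in a losing position under optimal play.

Losing position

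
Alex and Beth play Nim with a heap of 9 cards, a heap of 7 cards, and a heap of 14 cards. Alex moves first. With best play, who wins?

Beth wins

Nim-sum: 9 ⊕ 7 ⊕ 14 = 0.
The nim-sum is 0, so this is a P-position: the player to move is in a losing position under optimal play; Alex is about to move from it and so loses — Beth wins.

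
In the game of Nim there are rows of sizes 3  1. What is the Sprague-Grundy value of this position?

2

In binary:
  11  (3)
  01  (1)
  --
  10  (2)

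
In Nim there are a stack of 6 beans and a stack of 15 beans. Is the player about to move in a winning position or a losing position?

In binary:
  0110  (6)
  1111  (15)
  ----
  1001  (9)
The nim-sum is 9 ≠ 0, so this is an N-position: the player to move can win.

Winning position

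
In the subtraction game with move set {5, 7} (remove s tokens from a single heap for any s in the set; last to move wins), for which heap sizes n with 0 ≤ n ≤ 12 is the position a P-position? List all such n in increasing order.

0, 1, 2, 3, 4, 12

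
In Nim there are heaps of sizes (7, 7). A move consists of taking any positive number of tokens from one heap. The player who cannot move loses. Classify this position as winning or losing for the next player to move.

Losing position

Nim-sum: 7 XOR 7 = 0.
The nim-sum is 0, so this is a P-position: the player to move is in a losing position under optimal play.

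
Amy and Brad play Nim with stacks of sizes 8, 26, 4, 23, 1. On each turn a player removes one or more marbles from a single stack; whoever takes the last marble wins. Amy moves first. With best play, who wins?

Brad wins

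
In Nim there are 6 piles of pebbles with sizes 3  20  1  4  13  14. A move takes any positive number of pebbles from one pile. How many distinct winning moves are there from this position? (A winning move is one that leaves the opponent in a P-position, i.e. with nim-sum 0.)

1

Compute the nim-sum pairwise:
3 ^ 20 = 23
23 ^ 1 = 22
22 ^ 4 = 18
18 ^ 13 = 31
31 ^ 14 = 17
The overall nim-sum is X = 17. A pile of size p has a winning move iff p XOR X < p (reduce it to p XOR X).
  3: 3 XOR 17 = 18 ≥ 3 — no move.
  20: 20 XOR 17 = 5 < 20 — winning move (to 5).
  1: 1 XOR 17 = 16 ≥ 1 — no move.
  4: 4 XOR 17 = 21 ≥ 4 — no move.
  13: 13 XOR 17 = 28 ≥ 13 — no move.
  14: 14 XOR 17 = 31 ≥ 14 — no move.
That gives 1 winning move.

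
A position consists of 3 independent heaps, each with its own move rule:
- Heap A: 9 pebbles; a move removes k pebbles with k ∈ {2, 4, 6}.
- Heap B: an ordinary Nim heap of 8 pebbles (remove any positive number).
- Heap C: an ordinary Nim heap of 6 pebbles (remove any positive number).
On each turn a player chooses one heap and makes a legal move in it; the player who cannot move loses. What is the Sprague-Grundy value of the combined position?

Build the Grundy sequence for heap A with g(k) = mex{g(k−s) : s ∈ {2, 4, 6}, s ≤ k}:
g(0) = mex{} = 0
g(1) = mex{} = 0
g(2) = mex{0} = 1
g(3) = mex{0} = 1
g(4) = mex{0,1} = 2
g(5) = mex{0,1} = 2
g(6) = mex{0,1,2} = 3
g(7) = mex{0,1,2} = 3
g(8) = mex{1,2,3} = 0
g(9) = mex{1,2,3} = 0
So g(9) = 0.
Heap B is a plain Nim heap of size 8, so its Grundy value is 8.
Heap C is a plain Nim heap of size 6, so its Grundy value is 6.
The value of a disjunctive sum is the nim-sum of the parts.
Combined value = 0 ⊕ 8 ⊕ 6 = 14.

14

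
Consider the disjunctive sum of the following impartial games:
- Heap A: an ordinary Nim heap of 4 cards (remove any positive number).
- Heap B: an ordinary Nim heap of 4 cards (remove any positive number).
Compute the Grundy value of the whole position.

Heap A is a plain Nim heap of size 4, so its Grundy value is 4.
Heap B is a plain Nim heap of size 4, so its Grundy value is 4.
By the Sprague-Grundy theorem, the Grundy value of a sum of independent games is the XOR of the component values.
Combined value = 4 XOR 4 = 0.

0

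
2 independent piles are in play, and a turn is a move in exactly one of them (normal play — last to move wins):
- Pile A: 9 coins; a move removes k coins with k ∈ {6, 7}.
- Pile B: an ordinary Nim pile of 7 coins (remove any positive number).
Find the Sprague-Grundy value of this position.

6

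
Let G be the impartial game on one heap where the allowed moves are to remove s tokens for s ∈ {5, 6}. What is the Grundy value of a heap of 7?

Compute g(0), g(1), … for moves {5, 6}:
k:     0  1  2  3  4  5  6  7
g(k):  0  0  0  0  0  1  1  1
So g(7) = 1.

1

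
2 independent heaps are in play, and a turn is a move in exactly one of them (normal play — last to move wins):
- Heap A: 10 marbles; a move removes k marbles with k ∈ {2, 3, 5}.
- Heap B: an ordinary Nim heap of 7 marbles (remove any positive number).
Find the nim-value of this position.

6

Build the Grundy sequence for heap A with g(k) = mex{g(k−s) : s ∈ {2, 3, 5}, s ≤ k}:
g(0) = mex{} = 0
g(1) = mex{} = 0
g(2) = mex{0} = 1
g(3) = mex{0} = 1
g(4) = mex{0,1} = 2
g(5) = mex{0,1} = 2
g(6) = mex{0,1,2} = 3
g(7) = mex{1,2} = 0
g(8) = mex{1,2,3} = 0
g(9) = mex{0,2,3} = 1
g(10) = mex{0,2} = 1
So g(10) = 1.
Heap B is a plain Nim heap of size 7, so its Grundy value is 7.
By the Sprague-Grundy theorem, the Grundy value of a sum of independent games is the XOR of the component values.
Combined value = 1 XOR 7 = 6.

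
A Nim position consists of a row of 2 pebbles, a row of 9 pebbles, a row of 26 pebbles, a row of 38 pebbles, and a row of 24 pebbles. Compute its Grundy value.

47

In binary:
  000010  (2)
  001001  (9)
  011010  (26)
  100110  (38)
  011000  (24)
  ------
  101111  (47)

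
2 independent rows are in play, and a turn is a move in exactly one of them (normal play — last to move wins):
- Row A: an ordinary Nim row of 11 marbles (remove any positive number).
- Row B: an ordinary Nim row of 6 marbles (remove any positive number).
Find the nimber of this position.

13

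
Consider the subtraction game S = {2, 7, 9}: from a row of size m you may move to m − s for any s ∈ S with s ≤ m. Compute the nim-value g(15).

0

Compute g(0), g(1), … for moves {2, 7, 9}:
k:     0  1  2  3  4  5  6  7  8  9 10 11 12 13 14 15
g(k):  0  0  1  1  0  0  1  1  2  2  3  3  2  2  3  0
So g(15) = 0.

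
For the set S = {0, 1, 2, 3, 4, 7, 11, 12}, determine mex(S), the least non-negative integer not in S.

The values 0, 1, 2, 3, 4 are all present; 5 is the first non-negative integer missing from the set.

5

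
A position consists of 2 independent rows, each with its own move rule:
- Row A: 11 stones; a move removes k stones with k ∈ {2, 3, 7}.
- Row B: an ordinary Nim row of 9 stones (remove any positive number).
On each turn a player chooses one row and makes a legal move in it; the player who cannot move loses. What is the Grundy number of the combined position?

9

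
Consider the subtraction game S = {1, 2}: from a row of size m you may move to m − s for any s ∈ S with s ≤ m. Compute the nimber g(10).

Grundy values for subtraction set {1, 2}:
k:     0  1  2  3  4  5  6  7  8  9 10
g(k):  0  1  2  0  1  2  0  1  2  0  1
So g(10) = 1.

1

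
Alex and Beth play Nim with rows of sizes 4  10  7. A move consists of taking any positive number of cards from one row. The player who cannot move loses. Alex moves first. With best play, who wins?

Compute the nim-sum pairwise:
4 ⊕ 10 = 14
14 ⊕ 7 = 9
The nim-sum is 9 ≠ 0, so this is an N-position: the player to move can win; Alex has a winning move.

Alex wins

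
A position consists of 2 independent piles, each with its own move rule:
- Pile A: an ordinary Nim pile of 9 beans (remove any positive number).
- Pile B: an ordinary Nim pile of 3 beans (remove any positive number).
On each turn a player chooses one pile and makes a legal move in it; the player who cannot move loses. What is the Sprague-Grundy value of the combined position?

10

Pile A is a plain Nim pile of size 9, so its Grundy value is 9.
Pile B is a plain Nim pile of size 3, so its Grundy value is 3.
By the Sprague-Grundy theorem, the Grundy value of a sum of independent games is the XOR of the component values.
Combined value = 9 ⊕ 3 = 10.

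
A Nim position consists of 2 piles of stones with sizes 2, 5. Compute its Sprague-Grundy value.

7

Nim-sum: 2 ⊕ 5 = 7.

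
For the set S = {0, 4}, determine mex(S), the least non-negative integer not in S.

0 is in the set but 1 is not, so the mex is 1.

1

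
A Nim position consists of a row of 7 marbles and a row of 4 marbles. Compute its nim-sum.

Write each in binary and XOR column by column:
  111  (7)
  100  (4)
  ---
  011  (3)

3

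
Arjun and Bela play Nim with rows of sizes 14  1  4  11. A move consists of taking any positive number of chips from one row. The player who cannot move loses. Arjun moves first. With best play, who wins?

Compute the nim-sum pairwise:
14 ^ 1 = 15
15 ^ 4 = 11
11 ^ 11 = 0
The nim-sum is 0, so this is a P-position: the player to move is in a losing position under optimal play; Arjun is about to move from it and so loses — Bela wins.

Bela wins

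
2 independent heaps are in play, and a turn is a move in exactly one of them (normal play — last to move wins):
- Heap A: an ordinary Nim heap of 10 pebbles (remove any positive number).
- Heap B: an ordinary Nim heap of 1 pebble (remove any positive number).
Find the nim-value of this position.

Heap A is a plain Nim heap of size 10, so its Grundy value is 10.
Heap B is a plain Nim heap of size 1, so its Grundy value is 1.
The value of a disjunctive sum is the nim-sum of the parts.
Combined value = 10 XOR 1 = 11.

11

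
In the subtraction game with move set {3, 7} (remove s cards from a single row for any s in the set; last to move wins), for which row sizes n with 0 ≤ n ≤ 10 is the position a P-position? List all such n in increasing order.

Build the Grundy sequence with g(k) = mex{g(k−s) : s ∈ {3, 7}, s ≤ k}:
g(0) = mex{} = 0
g(1) = mex{} = 0
g(2) = mex{} = 0
g(3) = mex{0} = 1
g(4) = mex{0} = 1
g(5) = mex{0} = 1
g(6) = mex{1} = 0
g(7) = mex{0,1} = 2
g(8) = mex{0,1} = 2
g(9) = mex{0} = 1
g(10) = mex{1,2} = 0
The P-positions (g = 0) in 0..10 are 0, 1, 2, 6, 10.

0, 1, 2, 6, 10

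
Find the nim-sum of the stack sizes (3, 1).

2

Bitwise XOR of the heap sizes:
  11  (3)
  01  (1)
  --
  10  (2)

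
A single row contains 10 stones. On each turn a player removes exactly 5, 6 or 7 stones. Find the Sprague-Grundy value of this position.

2

Compute g(0), g(1), … for moves {5, 6, 7}:
k:     0  1  2  3  4  5  6  7  8  9 10
g(k):  0  0  0  0  0  1  1  1  1  1  2
So g(10) = 2.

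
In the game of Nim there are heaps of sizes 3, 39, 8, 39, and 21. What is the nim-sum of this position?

Nim-sum: 3 XOR 39 XOR 8 XOR 39 XOR 21 = 30.

30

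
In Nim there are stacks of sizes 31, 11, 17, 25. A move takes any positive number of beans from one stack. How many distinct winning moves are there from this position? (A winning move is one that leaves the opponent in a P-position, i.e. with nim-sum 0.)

3

Nim-sum: 31 ^ 11 ^ 17 ^ 25 = 28.
The overall nim-sum is X = 28. A stack of size p has a winning move iff p XOR X < p (reduce it to p XOR X).
  31: 31 XOR 28 = 3 < 31 — winning move (to 3).
  11: 11 XOR 28 = 23 ≥ 11 — no move.
  17: 17 XOR 28 = 13 < 17 — winning move (to 13).
  25: 25 XOR 28 = 5 < 25 — winning move (to 5).
That gives 3 winning moves.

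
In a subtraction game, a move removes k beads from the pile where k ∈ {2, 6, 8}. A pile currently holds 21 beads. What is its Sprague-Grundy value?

1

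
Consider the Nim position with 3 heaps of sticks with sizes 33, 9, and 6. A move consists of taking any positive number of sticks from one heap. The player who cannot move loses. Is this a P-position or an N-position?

Nim-sum: 33 ^ 9 ^ 6 = 46.
The nim-sum is 46 ≠ 0, so this is an N-position: the player to move can win.

N-position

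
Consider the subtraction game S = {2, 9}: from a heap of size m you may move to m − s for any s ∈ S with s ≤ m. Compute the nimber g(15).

Build the Grundy sequence with g(k) = mex{g(k−s) : s ∈ {2, 9}, s ≤ k}:
k:     0  1  2  3  4  5  6  7  8  9 10 11 12 13 14 15
g(k):  0  0  1  1  0  0  1  1  0  2  1  0  0  1  1  0
So g(15) = 0.

0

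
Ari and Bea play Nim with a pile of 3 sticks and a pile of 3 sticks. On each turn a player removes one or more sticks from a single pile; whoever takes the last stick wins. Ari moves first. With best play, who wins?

Compute the nim-sum pairwise:
3 ^ 3 = 0
The nim-sum is 0, so this is a P-position: the player to move is in a losing position under optimal play; Ari is about to move from it and so loses — Bea wins.

Bea wins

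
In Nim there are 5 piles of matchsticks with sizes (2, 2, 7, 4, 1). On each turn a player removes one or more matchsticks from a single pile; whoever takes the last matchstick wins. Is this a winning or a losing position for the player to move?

Write each in binary and XOR column by column:
  010  (2)
  010  (2)
  111  (7)
  100  (4)
  001  (1)
  ---
  010  (2)
The nim-sum is 2 ≠ 0, so this is an N-position: the player to move can win.

Winning position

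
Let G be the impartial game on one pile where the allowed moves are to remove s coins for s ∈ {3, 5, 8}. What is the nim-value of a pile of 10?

Grundy values for subtraction set {3, 5, 8}:
k:     0  1  2  3  4  5  6  7  8  9 10
g(k):  0  0  0  1  1  1  2  2  2  3  3
So g(10) = 3.

3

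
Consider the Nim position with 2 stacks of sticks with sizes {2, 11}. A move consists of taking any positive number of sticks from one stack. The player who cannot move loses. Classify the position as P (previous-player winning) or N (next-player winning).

Compute the nim-sum pairwise:
2 ^ 11 = 9
The nim-sum is 9 ≠ 0, so this is an N-position: the player to move can win.

N-position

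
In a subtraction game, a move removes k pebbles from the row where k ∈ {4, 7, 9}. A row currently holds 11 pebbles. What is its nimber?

Grundy values for subtraction set {4, 7, 9}:
k:     0  1  2  3  4  5  6  7  8  9 10 11
g(k):  0  0  0  0  1  1  1  1  2  2  2  2
So g(11) = 2.

2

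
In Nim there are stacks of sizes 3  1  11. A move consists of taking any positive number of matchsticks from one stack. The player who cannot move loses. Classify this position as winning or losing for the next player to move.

Winning position

Write each in binary and XOR column by column:
  0011  (3)
  0001  (1)
  1011  (11)
  ----
  1001  (9)
The nim-sum is 9 ≠ 0, so this is an N-position: the player to move can win.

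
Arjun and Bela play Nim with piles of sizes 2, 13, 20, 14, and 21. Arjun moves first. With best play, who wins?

In binary:
  00010  (2)
  01101  (13)
  10100  (20)
  01110  (14)
  10101  (21)
  -----
  00000  (0)
The nim-sum is 0, so this is a P-position: the player to move is in a losing position under optimal play; Arjun is about to move from it and so loses — Bela wins.

Bela wins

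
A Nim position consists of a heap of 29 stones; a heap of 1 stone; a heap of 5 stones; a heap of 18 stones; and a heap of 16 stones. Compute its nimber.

27

Write each in binary and XOR column by column:
  11101  (29)
  00001  (1)
  00101  (5)
  10010  (18)
  10000  (16)
  -----
  11011  (27)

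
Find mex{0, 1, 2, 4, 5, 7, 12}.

The values 0, 1, 2 are all present; 3 is the first non-negative integer missing from the set.

3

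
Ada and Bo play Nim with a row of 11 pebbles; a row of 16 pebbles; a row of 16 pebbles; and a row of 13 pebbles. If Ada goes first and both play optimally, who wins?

Ada wins

Nim-sum: 11 ⊕ 16 ⊕ 16 ⊕ 13 = 6.
The nim-sum is 6 ≠ 0, so this is an N-position: the player to move can win; Ada has a winning move.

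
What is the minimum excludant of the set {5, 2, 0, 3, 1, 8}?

4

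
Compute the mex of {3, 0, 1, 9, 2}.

The values 0, 1, 2, 3 are all present; 4 is the first non-negative integer missing from the set.

4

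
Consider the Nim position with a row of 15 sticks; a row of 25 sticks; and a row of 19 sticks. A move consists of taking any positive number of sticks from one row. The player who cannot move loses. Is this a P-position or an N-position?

N-position

Write each in binary and XOR column by column:
  01111  (15)
  11001  (25)
  10011  (19)
  -----
  00101  (5)
The nim-sum is 5 ≠ 0, so this is an N-position: the player to move can win.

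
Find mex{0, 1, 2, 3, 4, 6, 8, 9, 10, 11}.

The values 0, 1, 2, 3, 4 are all present; 5 is the first non-negative integer missing from the set.

5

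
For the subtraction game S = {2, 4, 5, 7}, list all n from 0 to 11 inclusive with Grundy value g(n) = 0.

0, 1, 9, 10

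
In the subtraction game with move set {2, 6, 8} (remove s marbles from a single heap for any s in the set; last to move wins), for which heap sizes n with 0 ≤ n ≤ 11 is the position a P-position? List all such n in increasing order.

0, 1, 4, 5

Grundy values for subtraction set {2, 6, 8}:
g(0) = mex{} = 0
g(1) = mex{} = 0
g(2) = mex{0} = 1
g(3) = mex{0} = 1
g(4) = mex{1} = 0
g(5) = mex{1} = 0
g(6) = mex{0} = 1
g(7) = mex{0} = 1
g(8) = mex{0,1} = 2
g(9) = mex{0,1} = 2
g(10) = mex{0,1,2} = 3
g(11) = mex{0,1,2} = 3
The P-positions (g = 0) in 0..11 are 0, 1, 4, 5.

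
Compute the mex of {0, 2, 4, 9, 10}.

1

0 is in the set but 1 is not, so the mex is 1.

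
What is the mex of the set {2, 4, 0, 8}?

1

0 is in the set but 1 is not, so the mex is 1.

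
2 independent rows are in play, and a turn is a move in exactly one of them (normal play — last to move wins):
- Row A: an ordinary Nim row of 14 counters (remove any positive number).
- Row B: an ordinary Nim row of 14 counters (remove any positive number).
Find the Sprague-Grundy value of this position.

0

Row A is a plain Nim row of size 14, so its Grundy value is 14.
Row B is a plain Nim row of size 14, so its Grundy value is 14.
The value of a disjunctive sum is the nim-sum of the parts.
Combined value = 14 XOR 14 = 0.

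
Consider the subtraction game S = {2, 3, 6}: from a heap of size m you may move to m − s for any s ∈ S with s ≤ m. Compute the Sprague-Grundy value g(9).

Build the Grundy sequence with g(k) = mex{g(k−s) : s ∈ {2, 3, 6}, s ≤ k}:
g(0) = mex{} = 0
g(1) = mex{} = 0
g(2) = mex{0} = 1
g(3) = mex{0} = 1
g(4) = mex{0,1} = 2
g(5) = mex{1} = 0
g(6) = mex{0,1,2} = 3
g(7) = mex{0,2} = 1
g(8) = mex{0,1,3} = 2
g(9) = mex{1,3} = 0
So g(9) = 0.

0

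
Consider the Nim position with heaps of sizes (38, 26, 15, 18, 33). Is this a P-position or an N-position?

P-position

Compute the nim-sum pairwise:
38 ^ 26 = 60
60 ^ 15 = 51
51 ^ 18 = 33
33 ^ 33 = 0
The nim-sum is 0, so this is a P-position: the player to move is in a losing position under optimal play.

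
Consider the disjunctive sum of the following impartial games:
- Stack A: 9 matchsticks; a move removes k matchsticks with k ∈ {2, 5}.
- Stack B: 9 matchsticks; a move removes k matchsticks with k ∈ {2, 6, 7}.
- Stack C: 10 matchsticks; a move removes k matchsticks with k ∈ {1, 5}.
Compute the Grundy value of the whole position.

Build the Grundy sequence for stack A with g(k) = mex{g(k−s) : s ∈ {2, 5}, s ≤ k}:
g(0) = mex{} = 0
g(1) = mex{} = 0
g(2) = mex{0} = 1
g(3) = mex{0} = 1
g(4) = mex{1} = 0
g(5) = mex{0,1} = 2
g(6) = mex{0} = 1
g(7) = mex{1,2} = 0
g(8) = mex{1} = 0
g(9) = mex{0} = 1
So g(9) = 1.
For stack B, compute g(0), g(1), … with moves {2, 6, 7}:
g(0) = mex{} = 0
g(1) = mex{} = 0
g(2) = mex{0} = 1
g(3) = mex{0} = 1
g(4) = mex{1} = 0
g(5) = mex{1} = 0
g(6) = mex{0} = 1
g(7) = mex{0} = 1
g(8) = mex{0,1} = 2
g(9) = mex{1} = 0
So g(9) = 0.
For stack C, compute g(0), g(1), … with moves {1, 5}:
g(0) = mex{} = 0
g(1) = mex{0} = 1
g(2) = mex{1} = 0
g(3) = mex{0} = 1
g(4) = mex{1} = 0
g(5) = mex{0} = 1
g(6) = mex{1} = 0
g(7) = mex{0} = 1
g(8) = mex{1} = 0
g(9) = mex{0} = 1
g(10) = mex{1} = 0
So g(10) = 0.
The value of a disjunctive sum is the nim-sum of the parts.
Combined value = 1 XOR 0 XOR 0 = 1.

1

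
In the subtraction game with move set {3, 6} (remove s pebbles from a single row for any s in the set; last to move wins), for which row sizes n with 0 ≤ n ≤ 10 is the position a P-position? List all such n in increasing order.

0, 1, 2, 9, 10

Compute g(0), g(1), … for moves {3, 6}:
k:     0  1  2  3  4  5  6  7  8  9 10
g(k):  0  0  0  1  1  1  2  2  2  0  0
The P-positions (g = 0) in 0..10 are 0, 1, 2, 9, 10.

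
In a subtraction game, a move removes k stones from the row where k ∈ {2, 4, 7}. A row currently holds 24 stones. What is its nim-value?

Build the Grundy sequence with g(k) = mex{g(k−s) : s ∈ {2, 4, 7}, s ≤ k}:
k:     0  1  2  3  4  5  6  7  8  9 10 11 12 13 14 15 16 17 18 19 20 21 22 23 24
g(k):  0  0  1  1  2  2  0  3  1  0  2  1  0  2  1  0  2  1  0  2  1  0  2  1  0
So g(24) = 0.

0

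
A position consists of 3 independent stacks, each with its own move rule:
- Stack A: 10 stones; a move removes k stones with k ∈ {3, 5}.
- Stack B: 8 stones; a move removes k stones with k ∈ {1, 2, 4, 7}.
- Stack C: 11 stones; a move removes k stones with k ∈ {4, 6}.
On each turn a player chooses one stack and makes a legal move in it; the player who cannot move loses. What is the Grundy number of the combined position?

2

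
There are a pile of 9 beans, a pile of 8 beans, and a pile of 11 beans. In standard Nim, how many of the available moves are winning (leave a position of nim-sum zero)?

Nim-sum: 9 XOR 8 XOR 11 = 10.
The overall nim-sum is X = 10. A pile of size p has a winning move iff p XOR X < p (reduce it to p XOR X).
  9: 9 XOR 10 = 3 < 9 — winning move (to 3).
  8: 8 XOR 10 = 2 < 8 — winning move (to 2).
  11: 11 XOR 10 = 1 < 11 — winning move (to 1).
That gives 3 winning moves.

3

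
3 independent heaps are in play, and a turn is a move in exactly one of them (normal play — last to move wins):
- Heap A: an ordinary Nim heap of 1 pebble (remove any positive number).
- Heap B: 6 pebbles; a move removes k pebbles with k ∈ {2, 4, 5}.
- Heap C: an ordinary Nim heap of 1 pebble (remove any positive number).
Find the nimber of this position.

3

Heap A is a plain Nim heap of size 1, so its Grundy value is 1.
For heap B, compute g(0), g(1), … with moves {2, 4, 5}:
g(0) = mex{} = 0
g(1) = mex{} = 0
g(2) = mex{0} = 1
g(3) = mex{0} = 1
g(4) = mex{0,1} = 2
g(5) = mex{0,1} = 2
g(6) = mex{0,1,2} = 3
So g(6) = 3.
Heap C is a plain Nim heap of size 1, so its Grundy value is 1.
The value of a disjunctive sum is the nim-sum of the parts.
Combined value = 1 XOR 3 XOR 1 = 3.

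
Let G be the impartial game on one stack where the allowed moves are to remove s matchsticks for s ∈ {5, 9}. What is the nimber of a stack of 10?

Build the Grundy sequence with g(k) = mex{g(k−s) : s ∈ {5, 9}, s ≤ k}:
k:     0  1  2  3  4  5  6  7  8  9 10
g(k):  0  0  0  0  0  1  1  1  1  1  2
So g(10) = 2.

2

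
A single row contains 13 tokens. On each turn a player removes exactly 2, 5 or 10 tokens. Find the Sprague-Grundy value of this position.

3

Compute g(0), g(1), … for moves {2, 5, 10}:
k:     0  1  2  3  4  5  6  7  8  9 10 11 12 13
g(k):  0  0  1  1  0  2  1  0  0  1  1  2  2  3
So g(13) = 3.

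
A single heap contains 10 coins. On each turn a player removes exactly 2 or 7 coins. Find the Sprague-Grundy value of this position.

Grundy values for subtraction set {2, 7}:
g(0) = mex{} = 0
g(1) = mex{} = 0
g(2) = mex{0} = 1
g(3) = mex{0} = 1
g(4) = mex{1} = 0
g(5) = mex{1} = 0
g(6) = mex{0} = 1
g(7) = mex{0} = 1
g(8) = mex{0,1} = 2
g(9) = mex{1} = 0
g(10) = mex{1,2} = 0
So g(10) = 0.

0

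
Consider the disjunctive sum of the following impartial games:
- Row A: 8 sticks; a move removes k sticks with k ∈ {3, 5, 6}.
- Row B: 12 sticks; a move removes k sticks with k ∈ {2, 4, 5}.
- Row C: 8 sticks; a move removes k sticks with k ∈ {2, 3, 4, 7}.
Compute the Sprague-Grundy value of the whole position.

Build the Grundy sequence for row A with g(k) = mex{g(k−s) : s ∈ {3, 5, 6}, s ≤ k}:
g(0) = mex{} = 0
g(1) = mex{} = 0
g(2) = mex{} = 0
g(3) = mex{0} = 1
g(4) = mex{0} = 1
g(5) = mex{0} = 1
g(6) = mex{0,1} = 2
g(7) = mex{0,1} = 2
g(8) = mex{0,1} = 2
So g(8) = 2.
Grundy values for row B (subtraction set {2, 4, 5}):
g(0) = mex{} = 0
g(1) = mex{} = 0
g(2) = mex{0} = 1
g(3) = mex{0} = 1
g(4) = mex{0,1} = 2
g(5) = mex{0,1} = 2
g(6) = mex{0,1,2} = 3
g(7) = mex{1,2} = 0
g(8) = mex{1,2,3} = 0
g(9) = mex{0,2} = 1
g(10) = mex{0,2,3} = 1
g(11) = mex{0,1,3} = 2
g(12) = mex{0,1} = 2
So g(12) = 2.
For row C, compute g(0), g(1), … with moves {2, 3, 4, 7}:
g(0) = mex{} = 0
g(1) = mex{} = 0
g(2) = mex{0} = 1
g(3) = mex{0} = 1
g(4) = mex{0,1} = 2
g(5) = mex{0,1} = 2
g(6) = mex{1,2} = 0
g(7) = mex{0,1,2} = 3
g(8) = mex{0,2} = 1
So g(8) = 1.
The value of a disjunctive sum is the nim-sum of the parts.
Combined value = 2 ⊕ 2 ⊕ 1 = 1.

1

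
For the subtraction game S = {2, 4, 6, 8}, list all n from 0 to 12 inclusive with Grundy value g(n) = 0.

0, 1, 10, 11

Compute g(0), g(1), … for moves {2, 4, 6, 8}:
g(0) = mex{} = 0
g(1) = mex{} = 0
g(2) = mex{0} = 1
g(3) = mex{0} = 1
g(4) = mex{0,1} = 2
g(5) = mex{0,1} = 2
g(6) = mex{0,1,2} = 3
g(7) = mex{0,1,2} = 3
g(8) = mex{0,1,2,3} = 4
g(9) = mex{0,1,2,3} = 4
g(10) = mex{1,2,3,4} = 0
g(11) = mex{1,2,3,4} = 0
g(12) = mex{0,2,3,4} = 1
The P-positions (g = 0) in 0..12 are 0, 1, 10, 11.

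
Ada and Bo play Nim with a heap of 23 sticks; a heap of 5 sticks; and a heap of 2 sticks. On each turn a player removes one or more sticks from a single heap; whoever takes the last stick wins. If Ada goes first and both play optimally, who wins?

Ada wins

Nim-sum: 23 XOR 5 XOR 2 = 16.
The nim-sum is 16 ≠ 0, so this is an N-position: the player to move can win; Ada has a winning move.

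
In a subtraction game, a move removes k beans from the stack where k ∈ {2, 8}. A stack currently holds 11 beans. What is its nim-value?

Compute g(0), g(1), … for moves {2, 8}:
k:     0  1  2  3  4  5  6  7  8  9 10 11
g(k):  0  0  1  1  0  0  1  1  2  2  0  0
So g(11) = 0.

0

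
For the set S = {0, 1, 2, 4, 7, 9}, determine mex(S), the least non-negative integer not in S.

The values 0, 1, 2 are all present; 3 is the first non-negative integer missing from the set.

3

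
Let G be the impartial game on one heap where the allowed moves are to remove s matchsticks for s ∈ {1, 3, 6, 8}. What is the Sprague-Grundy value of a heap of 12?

1

Build the Grundy sequence with g(k) = mex{g(k−s) : s ∈ {1, 3, 6, 8}, s ≤ k}:
k:     0  1  2  3  4  5  6  7  8  9 10 11 12
g(k):  0  1  0  1  0  1  2  3  2  0  1  0  1
So g(12) = 1.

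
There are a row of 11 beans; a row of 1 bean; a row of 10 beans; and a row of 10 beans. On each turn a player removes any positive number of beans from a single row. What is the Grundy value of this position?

10

Bitwise XOR of the heap sizes:
  1011  (11)
  0001  (1)
  1010  (10)
  1010  (10)
  ----
  1010  (10)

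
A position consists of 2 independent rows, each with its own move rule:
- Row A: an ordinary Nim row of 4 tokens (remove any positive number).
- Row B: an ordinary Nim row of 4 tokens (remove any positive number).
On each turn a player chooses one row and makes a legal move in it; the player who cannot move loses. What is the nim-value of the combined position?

Row A is a plain Nim row of size 4, so its Grundy value is 4.
Row B is a plain Nim row of size 4, so its Grundy value is 4.
The value of a disjunctive sum is the nim-sum of the parts.
Combined value = 4 XOR 4 = 0.

0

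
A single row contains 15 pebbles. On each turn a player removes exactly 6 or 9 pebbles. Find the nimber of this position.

Grundy values for subtraction set {6, 9}:
k:     0  1  2  3  4  5  6  7  8  9 10 11 12 13 14 15
g(k):  0  0  0  0  0  0  1  1  1  1  1  1  2  2  2  0
So g(15) = 0.

0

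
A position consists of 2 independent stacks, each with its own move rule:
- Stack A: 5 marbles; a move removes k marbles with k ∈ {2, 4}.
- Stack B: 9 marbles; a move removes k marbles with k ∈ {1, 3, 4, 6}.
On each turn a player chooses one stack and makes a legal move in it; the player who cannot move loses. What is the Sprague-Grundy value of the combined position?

2

Build the Grundy sequence for stack A with g(k) = mex{g(k−s) : s ∈ {2, 4}, s ≤ k}:
k:     0  1  2  3  4  5
g(k):  0  0  1  1  2  2
So g(5) = 2.
Grundy values for stack B (subtraction set {1, 3, 4, 6}):
k:     0  1  2  3  4  5  6  7  8  9
g(k):  0  1  0  1  2  3  2  0  1  0
So g(9) = 0.
By the Sprague-Grundy theorem, the Grundy value of a sum of independent games is the XOR of the component values.
Combined value = 2 ⊕ 0 = 2.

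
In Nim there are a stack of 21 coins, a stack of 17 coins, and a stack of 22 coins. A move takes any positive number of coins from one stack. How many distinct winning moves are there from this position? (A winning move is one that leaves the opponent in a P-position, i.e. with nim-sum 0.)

Nim-sum: 21 ⊕ 17 ⊕ 22 = 18.
The overall nim-sum is X = 18. A stack of size p has a winning move iff p XOR X < p (reduce it to p XOR X).
  21: 21 XOR 18 = 7 < 21 — winning move (to 7).
  17: 17 XOR 18 = 3 < 17 — winning move (to 3).
  22: 22 XOR 18 = 4 < 22 — winning move (to 4).
That gives 3 winning moves.

3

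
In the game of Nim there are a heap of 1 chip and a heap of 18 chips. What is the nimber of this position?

19

In binary:
  00001  (1)
  10010  (18)
  -----
  10011  (19)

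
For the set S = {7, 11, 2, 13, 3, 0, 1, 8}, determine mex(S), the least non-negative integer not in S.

4

The values 0, 1, 2, 3 are all present; 4 is the first non-negative integer missing from the set.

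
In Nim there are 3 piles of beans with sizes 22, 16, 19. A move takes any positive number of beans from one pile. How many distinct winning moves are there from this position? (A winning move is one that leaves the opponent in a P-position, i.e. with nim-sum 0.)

Nim-sum: 22 ^ 16 ^ 19 = 21.
The overall nim-sum is X = 21. A pile of size p has a winning move iff p XOR X < p (reduce it to p XOR X).
  22: 22 XOR 21 = 3 < 22 — winning move (to 3).
  16: 16 XOR 21 = 5 < 16 — winning move (to 5).
  19: 19 XOR 21 = 6 < 19 — winning move (to 6).
That gives 3 winning moves.

3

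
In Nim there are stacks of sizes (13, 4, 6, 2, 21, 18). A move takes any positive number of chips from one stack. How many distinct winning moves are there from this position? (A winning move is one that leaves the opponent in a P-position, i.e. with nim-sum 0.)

Bitwise XOR of the heap sizes:
  01101  (13)
  00100  (4)
  00110  (6)
  00010  (2)
  10101  (21)
  10010  (18)
  -----
  01010  (10)
The overall nim-sum is X = 10. A stack of size p has a winning move iff p XOR X < p (reduce it to p XOR X).
  13: 13 XOR 10 = 7 < 13 — winning move (to 7).
  4: 4 XOR 10 = 14 ≥ 4 — no move.
  6: 6 XOR 10 = 12 ≥ 6 — no move.
  2: 2 XOR 10 = 8 ≥ 2 — no move.
  21: 21 XOR 10 = 31 ≥ 21 — no move.
  18: 18 XOR 10 = 24 ≥ 18 — no move.
That gives 1 winning move.

1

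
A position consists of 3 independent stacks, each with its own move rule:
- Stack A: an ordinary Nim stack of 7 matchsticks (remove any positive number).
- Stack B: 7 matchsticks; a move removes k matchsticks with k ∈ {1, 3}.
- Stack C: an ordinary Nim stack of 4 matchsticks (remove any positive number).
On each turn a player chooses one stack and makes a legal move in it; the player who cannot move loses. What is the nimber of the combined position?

Stack A is a plain Nim stack of size 7, so its Grundy value is 7.
For stack B, compute g(0), g(1), … with moves {1, 3}:
g(0) = mex{} = 0
g(1) = mex{0} = 1
g(2) = mex{1} = 0
g(3) = mex{0} = 1
g(4) = mex{1} = 0
g(5) = mex{0} = 1
g(6) = mex{1} = 0
g(7) = mex{0} = 1
So g(7) = 1.
Stack C is a plain Nim stack of size 4, so its Grundy value is 4.
By the Sprague-Grundy theorem, the Grundy value of a sum of independent games is the XOR of the component values.
Combined value = 7 XOR 1 XOR 4 = 2.

2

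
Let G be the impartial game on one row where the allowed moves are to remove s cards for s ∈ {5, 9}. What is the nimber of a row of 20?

Grundy values for subtraction set {5, 9}:
k:     0  1  2  3  4  5  6  7  8  9 10 11 12 13 14 15 16 17 18 19 20
g(k):  0  0  0  0  0  1  1  1  1  1  2  2  2  2  0  0  0  0  0  1  1
So g(20) = 1.

1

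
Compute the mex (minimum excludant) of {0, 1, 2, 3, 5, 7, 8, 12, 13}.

4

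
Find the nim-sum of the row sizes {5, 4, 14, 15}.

0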